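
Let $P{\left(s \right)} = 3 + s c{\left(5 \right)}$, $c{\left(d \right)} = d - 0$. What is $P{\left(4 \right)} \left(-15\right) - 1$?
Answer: $-346$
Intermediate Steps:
$c{\left(d \right)} = d$ ($c{\left(d \right)} = d + 0 = d$)
$P{\left(s \right)} = 3 + 5 s$ ($P{\left(s \right)} = 3 + s 5 = 3 + 5 s$)
$P{\left(4 \right)} \left(-15\right) - 1 = \left(3 + 5 \cdot 4\right) \left(-15\right) - 1 = \left(3 + 20\right) \left(-15\right) - 1 = 23 \left(-15\right) - 1 = -345 - 1 = -346$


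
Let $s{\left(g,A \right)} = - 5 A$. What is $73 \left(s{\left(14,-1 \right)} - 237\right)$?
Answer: $-16936$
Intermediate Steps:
$73 \left(s{\left(14,-1 \right)} - 237\right) = 73 \left(\left(-5\right) \left(-1\right) - 237\right) = 73 \left(5 - 237\right) = 73 \left(-232\right) = -16936$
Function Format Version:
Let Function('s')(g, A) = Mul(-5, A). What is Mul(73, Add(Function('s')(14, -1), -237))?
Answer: -16936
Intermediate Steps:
Mul(73, Add(Function('s')(14, -1), -237)) = Mul(73, Add(Mul(-5, -1), -237)) = Mul(73, Add(5, -237)) = Mul(73, -232) = -16936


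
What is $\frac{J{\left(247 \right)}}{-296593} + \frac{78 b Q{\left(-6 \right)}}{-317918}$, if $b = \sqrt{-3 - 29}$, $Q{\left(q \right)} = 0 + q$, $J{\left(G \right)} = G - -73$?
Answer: $- \frac{320}{296593} + \frac{936 i \sqrt{2}}{158959} \approx -0.0010789 + 0.0083273 i$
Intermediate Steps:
$J{\left(G \right)} = 73 + G$ ($J{\left(G \right)} = G + 73 = 73 + G$)
$Q{\left(q \right)} = q$
$b = 4 i \sqrt{2}$ ($b = \sqrt{-32} = 4 i \sqrt{2} \approx 5.6569 i$)
$\frac{J{\left(247 \right)}}{-296593} + \frac{78 b Q{\left(-6 \right)}}{-317918} = \frac{73 + 247}{-296593} + \frac{78 \cdot 4 i \sqrt{2} \left(-6\right)}{-317918} = 320 \left(- \frac{1}{296593}\right) + 312 i \sqrt{2} \left(-6\right) \left(- \frac{1}{317918}\right) = - \frac{320}{296593} + - 1872 i \sqrt{2} \left(- \frac{1}{317918}\right) = - \frac{320}{296593} + \frac{936 i \sqrt{2}}{158959}$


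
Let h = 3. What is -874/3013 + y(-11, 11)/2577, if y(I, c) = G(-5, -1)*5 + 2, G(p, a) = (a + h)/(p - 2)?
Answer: -684958/2363109 ≈ -0.28985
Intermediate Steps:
G(p, a) = (3 + a)/(-2 + p) (G(p, a) = (a + 3)/(p - 2) = (3 + a)/(-2 + p))
y(I, c) = 4/7 (y(I, c) = ((3 - 1)/(-2 - 5))*5 + 2 = (2/(-7))*5 + 2 = -⅐*2*5 + 2 = -2/7*5 + 2 = -10/7 + 2 = 4/7)
-874/3013 + y(-11, 11)/2577 = -874/3013 + (4/7)/2577 = -874*1/3013 + (4/7)*(1/2577) = -38/131 + 4/18039 = -684958/2363109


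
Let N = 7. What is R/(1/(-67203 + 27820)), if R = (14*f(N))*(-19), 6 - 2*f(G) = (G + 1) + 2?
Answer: -20951756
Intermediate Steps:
f(G) = 3/2 - G/2 (f(G) = 3 - ((G + 1) + 2)/2 = 3 - ((1 + G) + 2)/2 = 3 - (3 + G)/2 = 3 + (-3/2 - G/2) = 3/2 - G/2)
R = 532 (R = (14*(3/2 - ½*7))*(-19) = (14*(3/2 - 7/2))*(-19) = (14*(-2))*(-19) = -28*(-19) = 532)
R/(1/(-67203 + 27820)) = 532/(1/(-67203 + 27820)) = 532/(1/(-39383)) = 532/(-1/39383) = 532*(-39383) = -20951756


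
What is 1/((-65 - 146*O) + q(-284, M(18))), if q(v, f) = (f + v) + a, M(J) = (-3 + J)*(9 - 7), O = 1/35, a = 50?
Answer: -35/9561 ≈ -0.0036607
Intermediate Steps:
O = 1/35 ≈ 0.028571
M(J) = -6 + 2*J (M(J) = (-3 + J)*2 = -6 + 2*J)
q(v, f) = 50 + f + v (q(v, f) = (f + v) + 50 = 50 + f + v)
1/((-65 - 146*O) + q(-284, M(18))) = 1/((-65 - 146*1/35) + (50 + (-6 + 2*18) - 284)) = 1/((-65 - 146/35) + (50 + (-6 + 36) - 284)) = 1/(-2421/35 + (50 + 30 - 284)) = 1/(-2421/35 - 204) = 1/(-9561/35) = -35/9561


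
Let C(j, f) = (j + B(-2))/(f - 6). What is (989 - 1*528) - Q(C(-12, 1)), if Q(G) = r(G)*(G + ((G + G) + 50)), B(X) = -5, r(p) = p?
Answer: 6408/25 ≈ 256.32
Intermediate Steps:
C(j, f) = (-5 + j)/(-6 + f) (C(j, f) = (j - 5)/(f - 6) = (-5 + j)/(-6 + f))
Q(G) = G*(50 + 3*G) (Q(G) = G*(G + ((G + G) + 50)) = G*(G + (2*G + 50)) = G*(G + (50 + 2*G)) = G*(50 + 3*G))
(989 - 1*528) - Q(C(-12, 1)) = (989 - 1*528) - (-5 - 12)/(-6 + 1)*(50 + 3*((-5 - 12)/(-6 + 1))) = (989 - 528) - -17/(-5)*(50 + 3*(-17/(-5))) = 461 - (-⅕*(-17))*(50 + 3*(-⅕*(-17))) = 461 - 17*(50 + 3*(17/5))/5 = 461 - 17*(50 + 51/5)/5 = 461 - 17*301/(5*5) = 461 - 1*5117/25 = 461 - 5117/25 = 6408/25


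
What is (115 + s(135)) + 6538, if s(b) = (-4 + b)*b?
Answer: 24338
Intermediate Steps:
s(b) = b*(-4 + b)
(115 + s(135)) + 6538 = (115 + 135*(-4 + 135)) + 6538 = (115 + 135*131) + 6538 = (115 + 17685) + 6538 = 17800 + 6538 = 24338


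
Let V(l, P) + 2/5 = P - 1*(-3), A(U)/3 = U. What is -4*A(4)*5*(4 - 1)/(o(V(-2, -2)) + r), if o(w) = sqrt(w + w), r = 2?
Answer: -3600/7 + 360*sqrt(30)/7 ≈ -232.60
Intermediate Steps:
A(U) = 3*U
V(l, P) = 13/5 + P (V(l, P) = -2/5 + (P - 1*(-3)) = -2/5 + (P + 3) = -2/5 + (3 + P) = 13/5 + P)
o(w) = sqrt(2)*sqrt(w) (o(w) = sqrt(2*w) = sqrt(2)*sqrt(w))
-4*A(4)*5*(4 - 1)/(o(V(-2, -2)) + r) = -4*(3*4)*5*(4 - 1)/(sqrt(2)*sqrt(13/5 - 2) + 2) = -4*12*5*3/(sqrt(2)*sqrt(3/5) + 2) = -240*3/(sqrt(2)*(sqrt(15)/5) + 2) = -240*3/(sqrt(30)/5 + 2) = -240*3/(2 + sqrt(30)/5) = -720/(2 + sqrt(30)/5)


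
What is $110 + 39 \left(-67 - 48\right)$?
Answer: $-4375$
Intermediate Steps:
$110 + 39 \left(-67 - 48\right) = 110 + 39 \left(-115\right) = 110 - 4485 = -4375$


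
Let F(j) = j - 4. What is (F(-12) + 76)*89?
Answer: 5340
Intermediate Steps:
F(j) = -4 + j
(F(-12) + 76)*89 = ((-4 - 12) + 76)*89 = (-16 + 76)*89 = 60*89 = 5340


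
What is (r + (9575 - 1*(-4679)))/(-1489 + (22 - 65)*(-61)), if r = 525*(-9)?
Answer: 9529/1134 ≈ 8.4030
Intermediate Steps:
r = -4725
(r + (9575 - 1*(-4679)))/(-1489 + (22 - 65)*(-61)) = (-4725 + (9575 - 1*(-4679)))/(-1489 + (22 - 65)*(-61)) = (-4725 + (9575 + 4679))/(-1489 - 43*(-61)) = (-4725 + 14254)/(-1489 + 2623) = 9529/1134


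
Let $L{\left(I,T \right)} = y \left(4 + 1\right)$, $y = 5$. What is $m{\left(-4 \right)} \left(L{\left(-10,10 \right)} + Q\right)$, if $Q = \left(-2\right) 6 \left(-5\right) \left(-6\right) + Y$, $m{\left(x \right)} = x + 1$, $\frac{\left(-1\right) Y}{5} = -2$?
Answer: $975$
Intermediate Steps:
$Y = 10$ ($Y = \left(-5\right) \left(-2\right) = 10$)
$L{\left(I,T \right)} = 25$ ($L{\left(I,T \right)} = 5 \left(4 + 1\right) = 5 \cdot 5 = 25$)
$m{\left(x \right)} = 1 + x$
$Q = -350$ ($Q = \left(-2\right) 6 \left(-5\right) \left(-6\right) + 10 = \left(-12\right) \left(-5\right) \left(-6\right) + 10 = 60 \left(-6\right) + 10 = -360 + 10 = -350$)
$m{\left(-4 \right)} \left(L{\left(-10,10 \right)} + Q\right) = \left(1 - 4\right) \left(25 - 350\right) = \left(-3\right) \left(-325\right) = 975$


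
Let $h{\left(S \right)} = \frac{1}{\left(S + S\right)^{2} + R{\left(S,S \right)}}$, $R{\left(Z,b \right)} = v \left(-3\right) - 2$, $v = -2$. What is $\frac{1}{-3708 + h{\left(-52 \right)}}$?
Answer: $- \frac{10820}{40120559} \approx -0.00026969$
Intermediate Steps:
$R{\left(Z,b \right)} = 4$ ($R{\left(Z,b \right)} = \left(-2\right) \left(-3\right) - 2 = 6 - 2 = 4$)
$h{\left(S \right)} = \frac{1}{4 + 4 S^{2}}$ ($h{\left(S \right)} = \frac{1}{\left(S + S\right)^{2} + 4} = \frac{1}{\left(2 S\right)^{2} + 4} = \frac{1}{4 S^{2} + 4} = \frac{1}{4 + 4 S^{2}}$)
$\frac{1}{-3708 + h{\left(-52 \right)}} = \frac{1}{-3708 + \frac{1}{4 \left(1 + \left(-52\right)^{2}\right)}} = \frac{1}{-3708 + \frac{1}{4 \left(1 + 2704\right)}} = \frac{1}{-3708 + \frac{1}{4 \cdot 2705}} = \frac{1}{-3708 + \frac{1}{4} \cdot \frac{1}{2705}} = \frac{1}{-3708 + \frac{1}{10820}} = \frac{1}{- \frac{40120559}{10820}} = - \frac{10820}{40120559}$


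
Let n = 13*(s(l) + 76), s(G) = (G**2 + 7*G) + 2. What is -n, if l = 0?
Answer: -1014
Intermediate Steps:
s(G) = 2 + G**2 + 7*G
n = 1014 (n = 13*((2 + 0**2 + 7*0) + 76) = 13*((2 + 0 + 0) + 76) = 13*(2 + 76) = 13*78 = 1014)
-n = -1*1014 = -1014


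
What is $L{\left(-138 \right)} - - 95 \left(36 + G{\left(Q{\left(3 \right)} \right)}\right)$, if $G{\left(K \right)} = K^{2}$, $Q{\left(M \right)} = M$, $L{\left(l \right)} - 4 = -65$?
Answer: $4214$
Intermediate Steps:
$L{\left(l \right)} = -61$ ($L{\left(l \right)} = 4 - 65 = -61$)
$L{\left(-138 \right)} - - 95 \left(36 + G{\left(Q{\left(3 \right)} \right)}\right) = -61 - - 95 \left(36 + 3^{2}\right) = -61 - - 95 \left(36 + 9\right) = -61 - \left(-95\right) 45 = -61 - -4275 = -61 + 4275 = 4214$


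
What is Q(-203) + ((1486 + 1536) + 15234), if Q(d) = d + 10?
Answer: 18063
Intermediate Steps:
Q(d) = 10 + d
Q(-203) + ((1486 + 1536) + 15234) = (10 - 203) + ((1486 + 1536) + 15234) = -193 + (3022 + 15234) = -193 + 18256 = 18063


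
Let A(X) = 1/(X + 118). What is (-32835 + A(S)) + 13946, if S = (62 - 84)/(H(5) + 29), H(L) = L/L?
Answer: -33225736/1759 ≈ -18889.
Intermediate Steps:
H(L) = 1
S = -11/15 (S = (62 - 84)/(1 + 29) = -22/30 = -22*1/30 = -11/15 ≈ -0.73333)
A(X) = 1/(118 + X)
(-32835 + A(S)) + 13946 = (-32835 + 1/(118 - 11/15)) + 13946 = (-32835 + 1/(1759/15)) + 13946 = (-32835 + 15/1759) + 13946 = -57756750/1759 + 13946 = -33225736/1759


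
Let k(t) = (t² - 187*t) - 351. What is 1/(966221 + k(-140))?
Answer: 1/1011650 ≈ 9.8848e-7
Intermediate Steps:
k(t) = -351 + t² - 187*t
1/(966221 + k(-140)) = 1/(966221 + (-351 + (-140)² - 187*(-140))) = 1/(966221 + (-351 + 19600 + 26180)) = 1/(966221 + 45429) = 1/1011650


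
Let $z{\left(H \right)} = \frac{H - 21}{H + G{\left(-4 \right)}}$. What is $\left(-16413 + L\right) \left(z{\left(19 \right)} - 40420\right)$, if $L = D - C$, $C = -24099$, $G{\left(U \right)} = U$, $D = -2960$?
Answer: $- \frac{2865383252}{15} \approx -1.9103 \cdot 10^{8}$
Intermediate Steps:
$z{\left(H \right)} = \frac{-21 + H}{-4 + H}$ ($z{\left(H \right)} = \frac{H - 21}{H - 4} = \frac{-21 + H}{-4 + H}$)
$L = 21139$ ($L = -2960 - -24099 = -2960 + 24099 = 21139$)
$\left(-16413 + L\right) \left(z{\left(19 \right)} - 40420\right) = \left(-16413 + 21139\right) \left(\frac{-21 + 19}{-4 + 19} - 40420\right) = 4726 \left(\frac{1}{15} \left(-2\right) - 40420\right) = 4726 \left(- \frac{2}{15} - 40420\right) = 4726 \left(- \frac{606302}{15}\right) = - \frac{2865383252}{15}$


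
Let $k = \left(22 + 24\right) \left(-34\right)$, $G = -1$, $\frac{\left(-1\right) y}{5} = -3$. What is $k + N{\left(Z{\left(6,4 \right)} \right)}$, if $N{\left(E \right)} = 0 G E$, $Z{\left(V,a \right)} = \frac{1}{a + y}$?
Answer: $-1564$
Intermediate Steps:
$y = 15$ ($y = \left(-5\right) \left(-3\right) = 15$)
$Z{\left(V,a \right)} = \frac{1}{15 + a}$ ($Z{\left(V,a \right)} = \frac{1}{a + 15} = \frac{1}{15 + a}$)
$k = -1564$ ($k = 46 \left(-34\right) = -1564$)
$N{\left(E \right)} = 0$ ($N{\left(E \right)} = 0 \left(-1\right) E = 0 E = 0$)
$k + N{\left(Z{\left(6,4 \right)} \right)} = -1564 + 0 = -1564$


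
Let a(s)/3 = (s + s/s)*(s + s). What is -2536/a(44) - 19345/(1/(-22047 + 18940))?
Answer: 89255798458/1485 ≈ 6.0105e+7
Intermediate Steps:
a(s) = 6*s*(1 + s) (a(s) = 3*((s + s/s)*(s + s)) = 3*((s + 1)*(2*s)) = 3*((1 + s)*(2*s)) = 3*(2*s*(1 + s)) = 6*s*(1 + s))
-2536/a(44) - 19345/(1/(-22047 + 18940)) = -2536*1/(264*(1 + 44)) - 19345/(1/(-22047 + 18940)) = -2536/(6*44*45) - 19345/(1/(-3107)) = -2536/11880 - 19345/(-1/3107) = -2536*1/11880 - 19345*(-3107) = -317/1485 + 60104915 = 89255798458/1485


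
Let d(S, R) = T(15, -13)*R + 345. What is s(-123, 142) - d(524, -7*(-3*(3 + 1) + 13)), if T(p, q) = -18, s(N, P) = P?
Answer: -329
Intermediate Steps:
d(S, R) = 345 - 18*R (d(S, R) = -18*R + 345 = 345 - 18*R)
s(-123, 142) - d(524, -7*(-3*(3 + 1) + 13)) = 142 - (345 - (-126)*(-3*(3 + 1) + 13)) = 142 - (345 - (-126)*(-3*4 + 13)) = 142 - (345 - (-126)*(-12 + 13)) = 142 - (345 - (-126)) = 142 - (345 - 18*(-7)) = 142 - (345 + 126) = 142 - 1*471 = 142 - 471 = -329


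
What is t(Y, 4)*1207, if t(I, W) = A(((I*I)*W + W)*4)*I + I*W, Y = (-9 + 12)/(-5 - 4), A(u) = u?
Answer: -236572/27 ≈ -8761.9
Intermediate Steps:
Y = -⅓ (Y = 3/(-9) = 3*(-⅑) = -⅓ ≈ -0.33333)
t(I, W) = I*W + I*(4*W + 4*W*I²) (t(I, W) = (((I*I)*W + W)*4)*I + I*W = ((I²*W + W)*4)*I + I*W = ((W*I² + W)*4)*I + I*W = ((W + W*I²)*4)*I + I*W = (4*W + 4*W*I²)*I + I*W = I*(4*W + 4*W*I²) + I*W = I*W + I*(4*W + 4*W*I²))
t(Y, 4)*1207 = -⅓*4*(5 + 4*(-⅓)²)*1207 = -⅓*4*(5 + 4*(⅑))*1207 = -⅓*4*(5 + 4/9)*1207 = -⅓*4*49/9*1207 = -196/27*1207 = -236572/27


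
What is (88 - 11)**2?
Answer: 5929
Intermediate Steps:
(88 - 11)**2 = 77**2 = 5929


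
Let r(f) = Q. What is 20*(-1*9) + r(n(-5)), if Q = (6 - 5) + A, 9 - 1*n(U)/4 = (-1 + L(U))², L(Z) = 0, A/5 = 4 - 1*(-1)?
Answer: -154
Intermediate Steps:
A = 25 (A = 5*(4 - 1*(-1)) = 5*(4 + 1) = 5*5 = 25)
n(U) = 32 (n(U) = 36 - 4*(-1 + 0)² = 36 - 4*(-1)² = 36 - 4*1 = 36 - 4 = 32)
Q = 26 (Q = (6 - 5) + 25 = 1 + 25 = 26)
r(f) = 26
20*(-1*9) + r(n(-5)) = 20*(-1*9) + 26 = 20*(-9) + 26 = -180 + 26 = -154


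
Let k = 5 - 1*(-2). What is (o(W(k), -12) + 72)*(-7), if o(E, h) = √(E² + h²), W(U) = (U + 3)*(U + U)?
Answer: -504 - 28*√1234 ≈ -1487.6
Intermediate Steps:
k = 7 (k = 5 + 2 = 7)
W(U) = 2*U*(3 + U) (W(U) = (3 + U)*(2*U) = 2*U*(3 + U))
(o(W(k), -12) + 72)*(-7) = (√((2*7*(3 + 7))² + (-12)²) + 72)*(-7) = (√((2*7*10)² + 144) + 72)*(-7) = (√(140² + 144) + 72)*(-7) = (√(19600 + 144) + 72)*(-7) = (√19744 + 72)*(-7) = (4*√1234 + 72)*(-7) = (72 + 4*√1234)*(-7) = -504 - 28*√1234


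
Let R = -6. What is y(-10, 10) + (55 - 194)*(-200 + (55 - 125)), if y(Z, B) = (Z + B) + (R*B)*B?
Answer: 36930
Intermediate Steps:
y(Z, B) = B + Z - 6*B² (y(Z, B) = (Z + B) + (-6*B)*B = (B + Z) - 6*B² = B + Z - 6*B²)
y(-10, 10) + (55 - 194)*(-200 + (55 - 125)) = (10 - 10 - 6*10²) + (55 - 194)*(-200 + (55 - 125)) = (10 - 10 - 6*100) - 139*(-200 - 70) = (10 - 10 - 600) - 139*(-270) = -600 + 37530 = 36930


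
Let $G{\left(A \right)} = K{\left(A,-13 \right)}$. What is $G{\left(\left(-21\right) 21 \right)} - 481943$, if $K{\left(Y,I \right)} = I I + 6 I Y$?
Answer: $-447376$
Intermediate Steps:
$K{\left(Y,I \right)} = I^{2} + 6 I Y$
$G{\left(A \right)} = 169 - 78 A$ ($G{\left(A \right)} = - 13 \left(-13 + 6 A\right) = 169 - 78 A$)
$G{\left(\left(-21\right) 21 \right)} - 481943 = \left(169 - 78 \left(\left(-21\right) 21\right)\right) - 481943 = \left(169 - -34398\right) - 481943 = \left(169 + 34398\right) - 481943 = 34567 - 481943 = -447376$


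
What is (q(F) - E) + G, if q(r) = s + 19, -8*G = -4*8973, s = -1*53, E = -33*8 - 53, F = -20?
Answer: 9539/2 ≈ 4769.5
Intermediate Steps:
E = -317 (E = -264 - 53 = -317)
s = -53
G = 8973/2 (G = -(-1)*8973/2 = -⅛*(-35892) = 8973/2 ≈ 4486.5)
q(r) = -34 (q(r) = -53 + 19 = -34)
(q(F) - E) + G = (-34 - 1*(-317)) + 8973/2 = (-34 + 317) + 8973/2 = 283 + 8973/2 = 9539/2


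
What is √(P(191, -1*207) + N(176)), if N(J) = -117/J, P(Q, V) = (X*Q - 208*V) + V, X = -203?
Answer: √7889849/44 ≈ 63.838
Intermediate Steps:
P(Q, V) = -207*V - 203*Q (P(Q, V) = (-203*Q - 208*V) + V = (-208*V - 203*Q) + V = -207*V - 203*Q)
√(P(191, -1*207) + N(176)) = √((-(-207)*207 - 203*191) - 117/176) = √((-207*(-207) - 38773) - 117*1/176) = √((42849 - 38773) - 117/176) = √(4076 - 117/176) = √(717259/176) = √7889849/44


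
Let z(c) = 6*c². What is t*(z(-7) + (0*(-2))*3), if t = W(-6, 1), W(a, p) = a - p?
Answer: -2058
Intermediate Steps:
t = -7 (t = -6 - 1*1 = -6 - 1 = -7)
t*(z(-7) + (0*(-2))*3) = -7*(6*(-7)² + (0*(-2))*3) = -7*(6*49 + 0*3) = -7*(294 + 0) = -7*294 = -2058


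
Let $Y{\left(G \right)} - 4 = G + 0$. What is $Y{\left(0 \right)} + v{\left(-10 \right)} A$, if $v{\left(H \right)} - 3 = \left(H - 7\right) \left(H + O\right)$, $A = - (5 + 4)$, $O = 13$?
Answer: $436$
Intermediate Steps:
$Y{\left(G \right)} = 4 + G$ ($Y{\left(G \right)} = 4 + \left(G + 0\right) = 4 + G$)
$A = -9$ ($A = \left(-1\right) 9 = -9$)
$v{\left(H \right)} = 3 + \left(-7 + H\right) \left(13 + H\right)$ ($v{\left(H \right)} = 3 + \left(H - 7\right) \left(H + 13\right) = 3 + \left(-7 + H\right) \left(13 + H\right)$)
$Y{\left(0 \right)} + v{\left(-10 \right)} A = \left(4 + 0\right) + \left(-88 + \left(-10\right)^{2} + 6 \left(-10\right)\right) \left(-9\right) = 4 + \left(-88 + 100 - 60\right) \left(-9\right) = 4 - -432 = 4 + 432 = 436$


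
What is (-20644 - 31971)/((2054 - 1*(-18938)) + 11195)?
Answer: -52615/32187 ≈ -1.6347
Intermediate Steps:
(-20644 - 31971)/((2054 - 1*(-18938)) + 11195) = -52615/((2054 + 18938) + 11195) = -52615/(20992 + 11195) = -52615/32187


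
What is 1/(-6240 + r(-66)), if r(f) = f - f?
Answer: -1/6240 ≈ -0.00016026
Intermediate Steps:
r(f) = 0
1/(-6240 + r(-66)) = 1/(-6240 + 0) = 1/(-6240) = -1/6240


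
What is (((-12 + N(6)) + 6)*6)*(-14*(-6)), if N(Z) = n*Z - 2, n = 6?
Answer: 14112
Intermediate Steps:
N(Z) = -2 + 6*Z (N(Z) = 6*Z - 2 = -2 + 6*Z)
(((-12 + N(6)) + 6)*6)*(-14*(-6)) = (((-12 + (-2 + 6*6)) + 6)*6)*(-14*(-6)) = (((-12 + (-2 + 36)) + 6)*6)*84 = (((-12 + 34) + 6)*6)*84 = ((22 + 6)*6)*84 = (28*6)*84 = 168*84 = 14112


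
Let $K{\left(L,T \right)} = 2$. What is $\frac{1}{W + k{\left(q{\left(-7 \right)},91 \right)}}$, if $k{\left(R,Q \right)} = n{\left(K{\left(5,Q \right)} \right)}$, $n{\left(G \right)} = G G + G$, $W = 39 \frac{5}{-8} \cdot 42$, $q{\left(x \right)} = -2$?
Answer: $- \frac{4}{4071} \approx -0.00098256$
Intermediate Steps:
$W = - \frac{4095}{4}$ ($W = 39 \cdot 5 \left(- \frac{1}{8}\right) 42 = 39 \left(- \frac{5}{8}\right) 42 = \left(- \frac{195}{8}\right) 42 = - \frac{4095}{4} \approx -1023.8$)
$n{\left(G \right)} = G + G^{2}$ ($n{\left(G \right)} = G^{2} + G = G + G^{2}$)
$k{\left(R,Q \right)} = 6$ ($k{\left(R,Q \right)} = 2 \left(1 + 2\right) = 2 \cdot 3 = 6$)
$\frac{1}{W + k{\left(q{\left(-7 \right)},91 \right)}} = \frac{1}{- \frac{4095}{4} + 6} = \frac{1}{- \frac{4071}{4}} = - \frac{4}{4071}$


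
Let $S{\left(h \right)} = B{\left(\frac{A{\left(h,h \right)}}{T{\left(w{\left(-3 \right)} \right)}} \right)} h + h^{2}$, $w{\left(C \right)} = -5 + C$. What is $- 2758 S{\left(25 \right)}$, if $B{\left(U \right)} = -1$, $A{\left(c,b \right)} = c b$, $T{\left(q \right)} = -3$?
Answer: $-1654800$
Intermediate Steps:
$A{\left(c,b \right)} = b c$
$S{\left(h \right)} = h^{2} - h$ ($S{\left(h \right)} = - h + h^{2} = h^{2} - h$)
$- 2758 S{\left(25 \right)} = - 2758 \cdot 25 \left(-1 + 25\right) = - 2758 \cdot 25 \cdot 24 = \left(-2758\right) 600 = -1654800$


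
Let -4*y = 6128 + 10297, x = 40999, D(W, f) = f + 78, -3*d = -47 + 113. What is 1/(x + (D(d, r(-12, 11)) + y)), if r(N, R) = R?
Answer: 4/147927 ≈ 2.7040e-5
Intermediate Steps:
d = -22 (d = -(-47 + 113)/3 = -1/3*66 = -22)
D(W, f) = 78 + f
y = -16425/4 (y = -(6128 + 10297)/4 = -1/4*16425 = -16425/4 ≈ -4106.3)
1/(x + (D(d, r(-12, 11)) + y)) = 1/(40999 + ((78 + 11) - 16425/4)) = 1/(40999 + (89 - 16425/4)) = 1/(40999 - 16069/4) = 1/(147927/4) = 4/147927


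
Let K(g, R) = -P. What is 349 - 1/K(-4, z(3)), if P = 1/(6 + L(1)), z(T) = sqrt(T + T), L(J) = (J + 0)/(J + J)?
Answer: 711/2 ≈ 355.50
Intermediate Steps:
L(J) = 1/2 (L(J) = J/((2*J)) = J*(1/(2*J)) = 1/2)
z(T) = sqrt(2)*sqrt(T) (z(T) = sqrt(2*T) = sqrt(2)*sqrt(T))
P = 2/13 (P = 1/(6 + 1/2) = 1/(13/2) = 2/13 ≈ 0.15385)
K(g, R) = -2/13 (K(g, R) = -1*2/13 = -2/13)
349 - 1/K(-4, z(3)) = 349 - 1/(-2/13) = 349 - 1*(-13/2) = 349 + 13/2 = 711/2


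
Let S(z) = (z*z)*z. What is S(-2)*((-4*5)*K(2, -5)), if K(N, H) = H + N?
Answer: -480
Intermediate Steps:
S(z) = z³ (S(z) = z²*z = z³)
S(-2)*((-4*5)*K(2, -5)) = (-2)³*((-4*5)*(-5 + 2)) = -(-160)*(-3) = -8*60 = -480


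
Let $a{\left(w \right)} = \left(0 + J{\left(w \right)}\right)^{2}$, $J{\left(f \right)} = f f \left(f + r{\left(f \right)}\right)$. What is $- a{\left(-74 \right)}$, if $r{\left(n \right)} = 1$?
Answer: $-159798463504$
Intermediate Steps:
$J{\left(f \right)} = f^{2} \left(1 + f\right)$ ($J{\left(f \right)} = f f \left(f + 1\right) = f^{2} \left(1 + f\right)$)
$a{\left(w \right)} = w^{4} \left(1 + w\right)^{2}$ ($a{\left(w \right)} = \left(0 + w^{2} \left(1 + w\right)\right)^{2} = \left(w^{2} \left(1 + w\right)\right)^{2} = w^{4} \left(1 + w\right)^{2}$)
$- a{\left(-74 \right)} = - \left(-74\right)^{4} \left(1 - 74\right)^{2} = - 29986576 \left(-73\right)^{2} = - 29986576 \cdot 5329 = \left(-1\right) 159798463504 = -159798463504$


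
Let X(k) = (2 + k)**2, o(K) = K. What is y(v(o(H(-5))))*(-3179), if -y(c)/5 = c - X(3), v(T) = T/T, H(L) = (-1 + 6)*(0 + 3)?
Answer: -381480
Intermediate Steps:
H(L) = 15 (H(L) = 5*3 = 15)
v(T) = 1
y(c) = 125 - 5*c (y(c) = -5*(c - (2 + 3)**2) = -5*(c - 1*5**2) = -5*(c - 1*25) = -5*(c - 25) = -5*(-25 + c) = 125 - 5*c)
y(v(o(H(-5))))*(-3179) = (125 - 5*1)*(-3179) = (125 - 5)*(-3179) = 120*(-3179) = -381480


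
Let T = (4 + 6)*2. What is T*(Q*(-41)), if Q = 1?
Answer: -820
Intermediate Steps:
T = 20 (T = 10*2 = 20)
T*(Q*(-41)) = 20*(1*(-41)) = 20*(-41) = -820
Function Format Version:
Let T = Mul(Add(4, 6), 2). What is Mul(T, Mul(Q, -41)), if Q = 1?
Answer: -820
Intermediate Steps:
T = 20 (T = Mul(10, 2) = 20)
Mul(T, Mul(Q, -41)) = Mul(20, Mul(1, -41)) = Mul(20, -41) = -820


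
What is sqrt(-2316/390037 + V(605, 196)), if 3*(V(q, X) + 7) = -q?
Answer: I*sqrt(285706131582210)/1170111 ≈ 14.446*I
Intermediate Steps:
V(q, X) = -7 - q/3 (V(q, X) = -7 + (-q)/3 = -7 - q/3)
sqrt(-2316/390037 + V(605, 196)) = sqrt(-2316/390037 + (-7 - 1/3*605)) = sqrt(-2316*1/390037 + (-7 - 605/3)) = sqrt(-2316/390037 - 626/3) = sqrt(-244170110/1170111) = I*sqrt(285706131582210)/1170111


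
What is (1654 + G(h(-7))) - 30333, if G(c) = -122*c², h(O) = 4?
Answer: -30631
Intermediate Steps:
(1654 + G(h(-7))) - 30333 = (1654 - 122*4²) - 30333 = (1654 - 122*16) - 30333 = (1654 - 1952) - 30333 = -298 - 30333 = -30631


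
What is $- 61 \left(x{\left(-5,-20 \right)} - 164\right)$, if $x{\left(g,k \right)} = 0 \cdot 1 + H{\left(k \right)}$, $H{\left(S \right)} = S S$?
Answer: $-14396$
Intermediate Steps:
$H{\left(S \right)} = S^{2}$
$x{\left(g,k \right)} = k^{2}$ ($x{\left(g,k \right)} = 0 \cdot 1 + k^{2} = 0 + k^{2} = k^{2}$)
$- 61 \left(x{\left(-5,-20 \right)} - 164\right) = - 61 \left(\left(-20\right)^{2} - 164\right) = - 61 \left(400 - 164\right) = \left(-61\right) 236 = -14396$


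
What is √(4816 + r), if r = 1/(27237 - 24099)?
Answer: √47423367042/3138 ≈ 69.397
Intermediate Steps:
r = 1/3138 ≈ 0.00031867
√(4816 + r) = √(4816 + 1/3138) = √(15112609/3138) = √47423367042/3138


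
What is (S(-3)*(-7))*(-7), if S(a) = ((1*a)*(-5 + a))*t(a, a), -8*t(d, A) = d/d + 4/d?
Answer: 49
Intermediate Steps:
t(d, A) = -⅛ - 1/(2*d) (t(d, A) = -(d/d + 4/d)/8 = -(1 + 4/d)/8 = -⅛ - 1/(2*d))
S(a) = (-5 + a)*(-4 - a)/8 (S(a) = ((1*a)*(-5 + a))*((-4 - a)/(8*a)) = (a*(-5 + a))*((-4 - a)/(8*a)) = (-5 + a)*(-4 - a)/8)
(S(-3)*(-7))*(-7) = ((5/2 - ⅛*(-3)² + (⅛)*(-3))*(-7))*(-7) = ((5/2 - ⅛*9 - 3/8)*(-7))*(-7) = ((5/2 - 9/8 - 3/8)*(-7))*(-7) = (1*(-7))*(-7) = -7*(-7) = 49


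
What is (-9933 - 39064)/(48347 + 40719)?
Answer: -48997/89066 ≈ -0.55012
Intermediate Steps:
(-9933 - 39064)/(48347 + 40719) = -48997/89066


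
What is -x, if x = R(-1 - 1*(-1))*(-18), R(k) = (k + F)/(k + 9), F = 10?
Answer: 20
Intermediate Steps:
R(k) = (10 + k)/(9 + k) (R(k) = (k + 10)/(k + 9) = (10 + k)/(9 + k))
x = -20 (x = ((10 + (-1 - 1*(-1)))/(9 + (-1 - 1*(-1))))*(-18) = ((10 + (-1 + 1))/(9 + (-1 + 1)))*(-18) = ((10 + 0)/(9 + 0))*(-18) = (10/9)*(-18) = -20)
-x = -1*(-20) = 20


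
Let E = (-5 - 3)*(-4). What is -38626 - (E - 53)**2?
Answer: -39067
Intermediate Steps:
E = 32 (E = -8*(-4) = 32)
-38626 - (E - 53)**2 = -38626 - (32 - 53)**2 = -38626 - 1*(-21)**2 = -38626 - 1*441 = -38626 - 441 = -39067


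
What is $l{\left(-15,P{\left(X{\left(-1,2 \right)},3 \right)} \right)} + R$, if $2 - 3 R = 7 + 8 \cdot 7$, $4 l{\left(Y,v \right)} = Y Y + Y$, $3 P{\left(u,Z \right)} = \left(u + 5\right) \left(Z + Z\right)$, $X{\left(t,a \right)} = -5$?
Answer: $\frac{193}{6} \approx 32.167$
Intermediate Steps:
$P{\left(u,Z \right)} = \frac{2 Z \left(5 + u\right)}{3}$ ($P{\left(u,Z \right)} = \frac{\left(u + 5\right) \left(Z + Z\right)}{3} = \frac{\left(5 + u\right) 2 Z}{3} = \frac{2 Z \left(5 + u\right)}{3}$)
$l{\left(Y,v \right)} = \frac{Y}{4} + \frac{Y^{2}}{4}$ ($l{\left(Y,v \right)} = \frac{Y Y + Y}{4} = \frac{Y^{2} + Y}{4} = \frac{Y + Y^{2}}{4} = \frac{Y}{4} + \frac{Y^{2}}{4}$)
$R = - \frac{61}{3}$ ($R = \frac{2}{3} - \frac{7 + 8 \cdot 7}{3} = \frac{2}{3} - \frac{7 + 56}{3} = \frac{2}{3} - 21 = - \frac{61}{3} \approx -20.333$)
$l{\left(-15,P{\left(X{\left(-1,2 \right)},3 \right)} \right)} + R = \frac{1}{4} \left(-15\right) \left(1 - 15\right) - \frac{61}{3} = \frac{1}{4} \left(-15\right) \left(-14\right) - \frac{61}{3} = \frac{105}{2} - \frac{61}{3} = \frac{193}{6}$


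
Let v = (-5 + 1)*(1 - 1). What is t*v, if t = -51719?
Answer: 0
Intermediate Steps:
v = 0 (v = -4*0 = 0)
t*v = -51719*0 = 0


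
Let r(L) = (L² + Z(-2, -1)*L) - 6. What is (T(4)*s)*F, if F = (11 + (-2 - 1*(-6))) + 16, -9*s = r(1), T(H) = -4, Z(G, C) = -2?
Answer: -868/9 ≈ -96.444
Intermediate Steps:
r(L) = -6 + L² - 2*L (r(L) = (L² - 2*L) - 6 = -6 + L² - 2*L)
s = 7/9 (s = -(-6 + 1² - 2*1)/9 = -(-6 + 1 - 2)/9 = -⅑*(-7) = 7/9 ≈ 0.77778)
F = 31 (F = (11 + (-2 + 6)) + 16 = (11 + 4) + 16 = 15 + 16 = 31)
(T(4)*s)*F = -4*7/9*31 = -28/9*31 = -868/9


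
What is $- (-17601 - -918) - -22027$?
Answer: $38710$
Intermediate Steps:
$- (-17601 - -918) - -22027 = - (-17601 + 918) + 22027 = \left(-1\right) \left(-16683\right) + 22027 = 16683 + 22027 = 38710$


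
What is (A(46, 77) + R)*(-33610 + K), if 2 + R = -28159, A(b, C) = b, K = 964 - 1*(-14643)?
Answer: 506154345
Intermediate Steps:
K = 15607 (K = 964 + 14643 = 15607)
R = -28161 (R = -2 - 28159 = -28161)
(A(46, 77) + R)*(-33610 + K) = (46 - 28161)*(-33610 + 15607) = -28115*(-18003) = 506154345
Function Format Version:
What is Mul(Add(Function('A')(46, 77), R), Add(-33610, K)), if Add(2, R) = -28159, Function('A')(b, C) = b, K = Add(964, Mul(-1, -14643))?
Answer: 506154345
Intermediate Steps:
K = 15607 (K = Add(964, 14643) = 15607)
R = -28161 (R = Add(-2, -28159) = -28161)
Mul(Add(Function('A')(46, 77), R), Add(-33610, K)) = Mul(Add(46, -28161), Add(-33610, 15607)) = Mul(-28115, -18003) = 506154345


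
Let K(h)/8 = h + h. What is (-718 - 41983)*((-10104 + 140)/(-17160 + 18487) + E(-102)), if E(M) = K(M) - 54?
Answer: 95961359486/1327 ≈ 7.2314e+7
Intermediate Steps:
K(h) = 16*h (K(h) = 8*(h + h) = 8*(2*h) = 16*h)
E(M) = -54 + 16*M (E(M) = 16*M - 54 = -54 + 16*M)
(-718 - 41983)*((-10104 + 140)/(-17160 + 18487) + E(-102)) = (-718 - 41983)*((-10104 + 140)/(-17160 + 18487) + (-54 + 16*(-102))) = -42701*(-9964/1327 + (-54 - 1632)) = -42701*(-9964*1/1327 - 1686) = -42701*(-9964/1327 - 1686) = -42701*(-2247286/1327) = 95961359486/1327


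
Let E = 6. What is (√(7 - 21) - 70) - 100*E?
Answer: -670 + I*√14 ≈ -670.0 + 3.7417*I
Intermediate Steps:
(√(7 - 21) - 70) - 100*E = (√(7 - 21) - 70) - 100*6 = (√(-14) - 70) - 600 = (I*√14 - 70) - 600 = (-70 + I*√14) - 600 = -670 + I*√14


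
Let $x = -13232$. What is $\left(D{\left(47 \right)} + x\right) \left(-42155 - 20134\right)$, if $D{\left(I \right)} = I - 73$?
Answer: $825827562$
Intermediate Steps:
$D{\left(I \right)} = -73 + I$
$\left(D{\left(47 \right)} + x\right) \left(-42155 - 20134\right) = \left(\left(-73 + 47\right) - 13232\right) \left(-42155 - 20134\right) = \left(-26 - 13232\right) \left(-62289\right) = \left(-13258\right) \left(-62289\right) = 825827562$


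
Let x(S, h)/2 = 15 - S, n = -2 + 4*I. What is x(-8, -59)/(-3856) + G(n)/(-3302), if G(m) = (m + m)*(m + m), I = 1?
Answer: -53397/3183128 ≈ -0.016775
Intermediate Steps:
n = 2 (n = -2 + 4*1 = -2 + 4 = 2)
G(m) = 4*m² (G(m) = (2*m)*(2*m) = 4*m²)
x(S, h) = 30 - 2*S (x(S, h) = 2*(15 - S) = 30 - 2*S)
x(-8, -59)/(-3856) + G(n)/(-3302) = (30 - 2*(-8))/(-3856) + (4*2²)/(-3302) = (30 + 16)*(-1/3856) + (4*4)*(-1/3302) = 46*(-1/3856) + 16*(-1/3302) = -23/1928 - 8/1651 = -53397/3183128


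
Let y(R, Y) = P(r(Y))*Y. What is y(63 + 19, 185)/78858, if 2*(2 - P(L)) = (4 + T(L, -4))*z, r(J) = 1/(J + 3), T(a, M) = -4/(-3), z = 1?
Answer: -185/118287 ≈ -0.0015640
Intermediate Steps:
T(a, M) = 4/3 (T(a, M) = -4*(-⅓) = 4/3)
r(J) = 1/(3 + J)
P(L) = -⅔ (P(L) = 2 - (4 + 4/3)/2 = 2 - 8/3 = -⅔)
y(R, Y) = -2*Y/3
y(63 + 19, 185)/78858 = -⅔*185/78858 = -370/3*1/78858 = -185/118287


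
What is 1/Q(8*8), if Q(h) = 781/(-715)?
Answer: -65/71 ≈ -0.91549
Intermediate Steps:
Q(h) = -71/65 (Q(h) = 781*(-1/715) = -71/65)
1/Q(8*8) = 1/(-71/65) = -65/71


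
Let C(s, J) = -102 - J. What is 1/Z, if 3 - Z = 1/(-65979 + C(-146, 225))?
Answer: 66306/198919 ≈ 0.33333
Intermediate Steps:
Z = 198919/66306 (Z = 3 - 1/(-65979 + (-102 - 1*225)) = 3 - 1/(-65979 + (-102 - 225)) = 3 - 1/(-65979 - 327) = 3 - 1/(-66306) = 3 - 1*(-1/66306) = 3 + 1/66306 = 198919/66306 ≈ 3.0000)
1/Z = 1/(198919/66306) = 66306/198919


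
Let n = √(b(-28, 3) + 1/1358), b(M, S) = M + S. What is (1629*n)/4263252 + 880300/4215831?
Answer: 880300/4215831 + 543*I*√46102742/1929832072 ≈ 0.20881 + 0.0019105*I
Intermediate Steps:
n = I*√46102742/1358 (n = √((-28 + 3) + 1/1358) = √(-25 + 1/1358) = √(-33949/1358) = I*√46102742/1358 ≈ 4.9999*I)
(1629*n)/4263252 + 880300/4215831 = (1629*(I*√46102742/1358))/4263252 + 880300/4215831 = (1629*I*√46102742/1358)*(1/4263252) + 880300*(1/4215831) = 543*I*√46102742/1929832072 + 880300/4215831 = 880300/4215831 + 543*I*√46102742/1929832072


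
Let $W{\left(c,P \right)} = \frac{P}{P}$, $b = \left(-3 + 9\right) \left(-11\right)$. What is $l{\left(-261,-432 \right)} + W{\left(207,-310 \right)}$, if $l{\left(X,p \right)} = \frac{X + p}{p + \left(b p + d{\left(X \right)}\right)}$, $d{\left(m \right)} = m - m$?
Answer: $\frac{3043}{3120} \approx 0.97532$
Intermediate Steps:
$b = -66$ ($b = 6 \left(-11\right) = -66$)
$d{\left(m \right)} = 0$
$W{\left(c,P \right)} = 1$
$l{\left(X,p \right)} = - \frac{X + p}{65 p}$ ($l{\left(X,p \right)} = \frac{X + p}{p + \left(- 66 p + 0\right)} = \frac{X + p}{p - 66 p} = \frac{X + p}{\left(-65\right) p} = \left(X + p\right) \left(- \frac{1}{65 p}\right) = - \frac{X + p}{65 p}$)
$l{\left(-261,-432 \right)} + W{\left(207,-310 \right)} = \frac{\left(-1\right) \left(-261\right) - -432}{65 \left(-432\right)} + 1 = \frac{1}{65} \left(- \frac{1}{432}\right) \left(261 + 432\right) + 1 = \frac{1}{65} \left(- \frac{1}{432}\right) 693 + 1 = - \frac{77}{3120} + 1 = \frac{3043}{3120}$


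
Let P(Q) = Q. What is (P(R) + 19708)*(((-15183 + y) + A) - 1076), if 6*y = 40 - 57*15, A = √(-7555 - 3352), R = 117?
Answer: -1950165425/6 + 19825*I*√10907 ≈ -3.2503e+8 + 2.0705e+6*I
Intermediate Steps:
A = I*√10907 (A = √(-10907) = I*√10907 ≈ 104.44*I)
y = -815/6 (y = (40 - 57*15)/6 = (40 - 855)/6 = (⅙)*(-815) = -815/6 ≈ -135.83)
(P(R) + 19708)*(((-15183 + y) + A) - 1076) = (117 + 19708)*(((-15183 - 815/6) + I*√10907) - 1076) = 19825*((-91913/6 + I*√10907) - 1076) = 19825*(-98369/6 + I*√10907) = -1950165425/6 + 19825*I*√10907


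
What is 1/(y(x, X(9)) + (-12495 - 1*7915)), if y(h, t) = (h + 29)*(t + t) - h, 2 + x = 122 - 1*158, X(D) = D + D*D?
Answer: -1/21992 ≈ -4.5471e-5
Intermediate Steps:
X(D) = D + D²
x = -38 (x = -2 + (122 - 1*158) = -2 + (122 - 158) = -2 - 36 = -38)
y(h, t) = -h + 2*t*(29 + h) (y(h, t) = (29 + h)*(2*t) - h = 2*t*(29 + h) - h = -h + 2*t*(29 + h))
1/(y(x, X(9)) + (-12495 - 1*7915)) = 1/((-1*(-38) + 58*(9*(1 + 9)) + 2*(-38)*(9*(1 + 9))) + (-12495 - 1*7915)) = 1/((38 + 58*(9*10) + 2*(-38)*(9*10)) + (-12495 - 7915)) = 1/((38 + 58*90 + 2*(-38)*90) - 20410) = 1/((38 + 5220 - 6840) - 20410) = 1/(-1582 - 20410) = 1/(-21992) = -1/21992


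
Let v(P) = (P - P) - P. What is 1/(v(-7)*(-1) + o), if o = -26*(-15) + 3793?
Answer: 1/4176 ≈ 0.00023946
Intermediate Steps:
v(P) = -P (v(P) = 0 - P = -P)
o = 4183 (o = 390 + 3793 = 4183)
1/(v(-7)*(-1) + o) = 1/(-1*(-7)*(-1) + 4183) = 1/(7*(-1) + 4183) = 1/(-7 + 4183) = 1/4176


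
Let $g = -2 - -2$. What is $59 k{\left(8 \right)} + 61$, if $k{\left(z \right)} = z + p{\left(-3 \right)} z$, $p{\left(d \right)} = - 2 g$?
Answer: $533$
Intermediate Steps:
$g = 0$ ($g = -2 + 2 = 0$)
$p{\left(d \right)} = 0$ ($p{\left(d \right)} = \left(-2\right) 0 = 0$)
$k{\left(z \right)} = z$ ($k{\left(z \right)} = z + 0 z = z + 0 = z$)
$59 k{\left(8 \right)} + 61 = 59 \cdot 8 + 61 = 472 + 61 = 533$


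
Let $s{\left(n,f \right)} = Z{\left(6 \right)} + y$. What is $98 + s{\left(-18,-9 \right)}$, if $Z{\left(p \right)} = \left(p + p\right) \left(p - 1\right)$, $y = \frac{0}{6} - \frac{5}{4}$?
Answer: $\frac{627}{4} \approx 156.75$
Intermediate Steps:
$y = - \frac{5}{4}$ ($y = 0 \cdot \frac{1}{6} - \frac{5}{4} = 0 - \frac{5}{4} = - \frac{5}{4} \approx -1.25$)
$Z{\left(p \right)} = 2 p \left(-1 + p\right)$
$s{\left(n,f \right)} = \frac{235}{4}$ ($s{\left(n,f \right)} = 2 \cdot 6 \left(-1 + 6\right) - \frac{5}{4} = 2 \cdot 6 \cdot 5 - \frac{5}{4} = 60 - \frac{5}{4} = \frac{235}{4}$)
$98 + s{\left(-18,-9 \right)} = 98 + \frac{235}{4} = \frac{627}{4}$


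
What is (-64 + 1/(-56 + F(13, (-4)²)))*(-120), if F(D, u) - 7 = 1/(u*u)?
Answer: 32120320/4181 ≈ 7682.4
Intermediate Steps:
F(D, u) = 7 + u⁻² (F(D, u) = 7 + 1/(u*u) = 7 + 1/(u²) = 7 + u⁻²)
(-64 + 1/(-56 + F(13, (-4)²)))*(-120) = (-64 + 1/(-56 + (7 + ((-4)²)⁻²)))*(-120) = (-64 + 1/(-56 + (7 + 16⁻²)))*(-120) = (-64 + 1/(-56 + (7 + 1/256)))*(-120) = (-64 + 1/(-56 + 1793/256))*(-120) = (-64 + 1/(-12543/256))*(-120) = (-64 - 256/12543)*(-120) = -803008/12543*(-120) = 32120320/4181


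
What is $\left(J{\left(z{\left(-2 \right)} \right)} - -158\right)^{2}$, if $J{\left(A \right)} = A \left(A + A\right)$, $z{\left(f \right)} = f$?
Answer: $27556$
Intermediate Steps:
$J{\left(A \right)} = 2 A^{2}$ ($J{\left(A \right)} = A 2 A = 2 A^{2}$)
$\left(J{\left(z{\left(-2 \right)} \right)} - -158\right)^{2} = \left(2 \left(-2\right)^{2} - -158\right)^{2} = \left(2 \cdot 4 + 158\right)^{2} = \left(8 + 158\right)^{2} = 166^{2} = 27556$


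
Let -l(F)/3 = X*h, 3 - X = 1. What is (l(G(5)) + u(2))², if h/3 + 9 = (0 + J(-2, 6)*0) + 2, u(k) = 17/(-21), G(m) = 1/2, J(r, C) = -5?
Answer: 6911641/441 ≈ 15673.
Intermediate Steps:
G(m) = ½
u(k) = -17/21 (u(k) = 17*(-1/21) = -17/21)
X = 2 (X = 3 - 1*1 = 3 - 1 = 2)
h = -21 (h = -27 + 3*((0 - 5*0) + 2) = -27 + 3*((0 + 0) + 2) = -27 + 3*(0 + 2) = -27 + 3*2 = -27 + 6 = -21)
l(F) = 126 (l(F) = -6*(-21) = -3*(-42) = 126)
(l(G(5)) + u(2))² = (126 - 17/21)² = (2629/21)² = 6911641/441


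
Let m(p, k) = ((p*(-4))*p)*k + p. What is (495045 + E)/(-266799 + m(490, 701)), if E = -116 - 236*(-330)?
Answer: -572809/673506709 ≈ -0.00085049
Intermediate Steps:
m(p, k) = p - 4*k*p**2 (m(p, k) = ((-4*p)*p)*k + p = (-4*p**2)*k + p = -4*k*p**2 + p = p - 4*k*p**2)
E = 77764 (E = -116 + 77880 = 77764)
(495045 + E)/(-266799 + m(490, 701)) = (495045 + 77764)/(-266799 + 490*(1 - 4*701*490)) = 572809/(-266799 + 490*(1 - 1373960)) = 572809/(-266799 + 490*(-1373959)) = 572809/(-266799 - 673239910) = 572809/(-673506709) = 572809*(-1/673506709) = -572809/673506709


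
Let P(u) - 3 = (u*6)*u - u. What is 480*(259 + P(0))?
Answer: 125760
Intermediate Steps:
P(u) = 3 - u + 6*u² (P(u) = 3 + ((u*6)*u - u) = 3 + ((6*u)*u - u) = 3 + (6*u² - u) = 3 + (-u + 6*u²) = 3 - u + 6*u²)
480*(259 + P(0)) = 480*(259 + (3 - 1*0 + 6*0²)) = 480*(259 + (3 + 0 + 6*0)) = 480*(259 + (3 + 0 + 0)) = 480*(259 + 3) = 480*262 = 125760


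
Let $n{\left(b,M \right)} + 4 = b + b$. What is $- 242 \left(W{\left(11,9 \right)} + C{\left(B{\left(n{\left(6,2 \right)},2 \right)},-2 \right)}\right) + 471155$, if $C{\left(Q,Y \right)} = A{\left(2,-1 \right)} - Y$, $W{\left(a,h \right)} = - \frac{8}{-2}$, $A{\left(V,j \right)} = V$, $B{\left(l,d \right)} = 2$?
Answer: $469219$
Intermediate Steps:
$n{\left(b,M \right)} = -4 + 2 b$ ($n{\left(b,M \right)} = -4 + \left(b + b\right) = -4 + 2 b$)
$W{\left(a,h \right)} = 4$ ($W{\left(a,h \right)} = \left(-8\right) \left(- \frac{1}{2}\right) = 4$)
$C{\left(Q,Y \right)} = 2 - Y$
$- 242 \left(W{\left(11,9 \right)} + C{\left(B{\left(n{\left(6,2 \right)},2 \right)},-2 \right)}\right) + 471155 = - 242 \left(4 + \left(2 - -2\right)\right) + 471155 = - 242 \left(4 + \left(2 + 2\right)\right) + 471155 = - 242 \left(4 + 4\right) + 471155 = \left(-242\right) 8 + 471155 = -1936 + 471155 = 469219$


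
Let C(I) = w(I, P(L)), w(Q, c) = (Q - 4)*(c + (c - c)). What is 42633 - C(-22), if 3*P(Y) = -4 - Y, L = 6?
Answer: 127639/3 ≈ 42546.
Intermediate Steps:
P(Y) = -4/3 - Y/3 (P(Y) = (-4 - Y)/3 = -4/3 - Y/3)
w(Q, c) = c*(-4 + Q) (w(Q, c) = (-4 + Q)*(c + 0) = (-4 + Q)*c = c*(-4 + Q))
C(I) = 40/3 - 10*I/3 (C(I) = (-4/3 - 1/3*6)*(-4 + I) = (-4/3 - 2)*(-4 + I) = -10*(-4 + I)/3 = 40/3 - 10*I/3)
42633 - C(-22) = 42633 - (40/3 - 10/3*(-22)) = 42633 - (40/3 + 220/3) = 42633 - 1*260/3 = 42633 - 260/3 = 127639/3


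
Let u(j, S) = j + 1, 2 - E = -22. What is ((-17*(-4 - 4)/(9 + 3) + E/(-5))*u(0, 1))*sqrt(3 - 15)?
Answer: 196*I*sqrt(3)/15 ≈ 22.632*I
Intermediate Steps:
E = 24 (E = 2 - 1*(-22) = 2 + 22 = 24)
u(j, S) = 1 + j
((-17*(-4 - 4)/(9 + 3) + E/(-5))*u(0, 1))*sqrt(3 - 15) = ((-17*(-4 - 4)/(9 + 3) + 24/(-5))*(1 + 0))*sqrt(3 - 15) = ((-17/(12/(-8)) + 24*(-1/5))*1)*sqrt(-12) = ((-17/(12*(-1/8)) - 24/5)*1)*(2*I*sqrt(3)) = ((-17/(-3/2) - 24/5)*1)*(2*I*sqrt(3)) = ((-17*(-2/3) - 24/5)*1)*(2*I*sqrt(3)) = ((34/3 - 24/5)*1)*(2*I*sqrt(3)) = ((98/15)*1)*(2*I*sqrt(3)) = 98*(2*I*sqrt(3))/15 = 196*I*sqrt(3)/15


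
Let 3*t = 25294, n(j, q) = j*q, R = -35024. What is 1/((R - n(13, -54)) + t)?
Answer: -3/77672 ≈ -3.8624e-5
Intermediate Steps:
t = 25294/3 (t = (⅓)*25294 = 25294/3 ≈ 8431.3)
1/((R - n(13, -54)) + t) = 1/((-35024 - 13*(-54)) + 25294/3) = 1/((-35024 - 1*(-702)) + 25294/3) = 1/((-35024 + 702) + 25294/3) = 1/(-34322 + 25294/3) = 1/(-77672/3) = -3/77672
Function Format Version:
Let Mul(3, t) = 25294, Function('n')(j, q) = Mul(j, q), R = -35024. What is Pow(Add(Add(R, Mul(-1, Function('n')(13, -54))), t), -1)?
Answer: Rational(-3, 77672) ≈ -3.8624e-5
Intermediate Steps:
t = Rational(25294, 3) (t = Mul(Rational(1, 3), 25294) = Rational(25294, 3) ≈ 8431.3)
Pow(Add(Add(R, Mul(-1, Function('n')(13, -54))), t), -1) = Pow(Add(Add(-35024, Mul(-1, Mul(13, -54))), Rational(25294, 3)), -1) = Pow(Add(Add(-35024, Mul(-1, -702)), Rational(25294, 3)), -1) = Pow(Add(Add(-35024, 702), Rational(25294, 3)), -1) = Pow(Add(-34322, Rational(25294, 3)), -1) = Pow(Rational(-77672, 3), -1) = Rational(-3, 77672)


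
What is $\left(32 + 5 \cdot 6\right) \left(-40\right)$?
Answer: $-2480$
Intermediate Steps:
$\left(32 + 5 \cdot 6\right) \left(-40\right) = \left(32 + 30\right) \left(-40\right) = 62 \left(-40\right) = -2480$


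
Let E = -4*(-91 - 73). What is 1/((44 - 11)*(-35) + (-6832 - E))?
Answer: -1/8643 ≈ -0.00011570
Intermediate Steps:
E = 656 (E = -4*(-164) = 656)
1/((44 - 11)*(-35) + (-6832 - E)) = 1/((44 - 11)*(-35) + (-6832 - 1*656)) = 1/(33*(-35) + (-6832 - 656)) = 1/(-1155 - 7488) = 1/(-8643) = -1/8643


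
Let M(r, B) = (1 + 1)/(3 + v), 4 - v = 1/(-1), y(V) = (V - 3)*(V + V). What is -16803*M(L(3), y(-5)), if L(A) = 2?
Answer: -16803/4 ≈ -4200.8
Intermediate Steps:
y(V) = 2*V*(-3 + V) (y(V) = (-3 + V)*(2*V) = 2*V*(-3 + V))
v = 5 (v = 4 - 1/(-1) = 4 - 1*(-1) = 4 + 1 = 5)
M(r, B) = 1/4 (M(r, B) = (1 + 1)/(3 + 5) = 2/8 = 2*(1/8) = 1/4)
-16803*M(L(3), y(-5)) = -16803*1/4 = -16803/4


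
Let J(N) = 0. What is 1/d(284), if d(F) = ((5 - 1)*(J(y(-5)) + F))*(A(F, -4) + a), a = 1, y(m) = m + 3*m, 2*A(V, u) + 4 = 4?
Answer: 1/1136 ≈ 0.00088028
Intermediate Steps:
A(V, u) = 0 (A(V, u) = -2 + (1/2)*4 = -2 + 2 = 0)
y(m) = 4*m
d(F) = 4*F (d(F) = ((5 - 1)*(0 + F))*(0 + 1) = (4*F)*1 = 4*F)
1/d(284) = 1/(4*284) = 1/1136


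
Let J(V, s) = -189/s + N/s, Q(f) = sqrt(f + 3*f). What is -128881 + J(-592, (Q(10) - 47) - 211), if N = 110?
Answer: -4286829631/33262 + 79*sqrt(10)/33262 ≈ -1.2888e+5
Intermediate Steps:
Q(f) = 2*sqrt(f) (Q(f) = sqrt(4*f) = 2*sqrt(f))
J(V, s) = -79/s (J(V, s) = -189/s + 110/s = -79/s)
-128881 + J(-592, (Q(10) - 47) - 211) = -128881 - 79/((2*sqrt(10) - 47) - 211) = -128881 - 79/((-47 + 2*sqrt(10)) - 211) = -128881 - 79/(-258 + 2*sqrt(10))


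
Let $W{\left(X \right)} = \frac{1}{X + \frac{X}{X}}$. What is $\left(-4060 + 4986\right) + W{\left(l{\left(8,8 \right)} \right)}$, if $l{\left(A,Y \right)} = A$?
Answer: $\frac{8335}{9} \approx 926.11$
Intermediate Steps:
$W{\left(X \right)} = \frac{1}{1 + X}$ ($W{\left(X \right)} = \frac{1}{X + 1} = \frac{1}{1 + X}$)
$\left(-4060 + 4986\right) + W{\left(l{\left(8,8 \right)} \right)} = \left(-4060 + 4986\right) + \frac{1}{1 + 8} = 926 + \frac{1}{9} = \frac{8335}{9}$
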